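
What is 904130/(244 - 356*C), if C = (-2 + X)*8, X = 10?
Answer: -3931/98 ≈ -40.112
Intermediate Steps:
C = 64 (C = (-2 + 10)*8 = 8*8 = 64)
904130/(244 - 356*C) = 904130/(244 - 356*64) = 904130/(244 - 22784) = 904130/(-22540) = 904130*(-1/22540) = -3931/98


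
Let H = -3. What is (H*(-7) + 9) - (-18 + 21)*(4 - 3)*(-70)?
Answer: 240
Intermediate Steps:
(H*(-7) + 9) - (-18 + 21)*(4 - 3)*(-70) = (-3*(-7) + 9) - (-18 + 21)*(4 - 3)*(-70) = (21 + 9) - 3*1*(-70) = 30 - 3*(-70) = 30 - 1*(-210) = 30 + 210 = 240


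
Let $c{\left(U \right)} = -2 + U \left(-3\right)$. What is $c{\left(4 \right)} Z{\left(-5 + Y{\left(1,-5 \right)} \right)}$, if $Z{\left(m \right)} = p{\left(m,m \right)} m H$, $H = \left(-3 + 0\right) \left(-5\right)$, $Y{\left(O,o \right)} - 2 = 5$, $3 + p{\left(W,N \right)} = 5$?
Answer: $-840$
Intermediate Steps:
$p{\left(W,N \right)} = 2$ ($p{\left(W,N \right)} = -3 + 5 = 2$)
$Y{\left(O,o \right)} = 7$ ($Y{\left(O,o \right)} = 2 + 5 = 7$)
$c{\left(U \right)} = -2 - 3 U$
$H = 15$ ($H = \left(-3\right) \left(-5\right) = 15$)
$Z{\left(m \right)} = 30 m$ ($Z{\left(m \right)} = 2 m 15 = 30 m$)
$c{\left(4 \right)} Z{\left(-5 + Y{\left(1,-5 \right)} \right)} = \left(-2 - 12\right) 30 \left(-5 + 7\right) = \left(-2 - 12\right) 30 \cdot 2 = \left(-14\right) 60 = -840$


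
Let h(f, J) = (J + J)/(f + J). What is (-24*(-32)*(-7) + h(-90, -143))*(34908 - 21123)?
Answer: -17263258770/233 ≈ -7.4091e+7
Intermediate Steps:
h(f, J) = 2*J/(J + f) (h(f, J) = (2*J)/(J + f) = 2*J/(J + f))
(-24*(-32)*(-7) + h(-90, -143))*(34908 - 21123) = (-24*(-32)*(-7) + 2*(-143)/(-143 - 90))*(34908 - 21123) = (768*(-7) + 2*(-143)/(-233))*13785 = (-5376 + 2*(-143)*(-1/233))*13785 = (-5376 + 286/233)*13785 = -1252322/233*13785 = -17263258770/233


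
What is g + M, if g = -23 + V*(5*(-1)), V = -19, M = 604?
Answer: 676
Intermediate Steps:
g = 72 (g = -23 - 95*(-1) = -23 - 19*(-5) = -23 + 95 = 72)
g + M = 72 + 604 = 676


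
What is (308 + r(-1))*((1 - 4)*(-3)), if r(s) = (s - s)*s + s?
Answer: 2763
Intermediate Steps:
r(s) = s (r(s) = 0*s + s = 0 + s = s)
(308 + r(-1))*((1 - 4)*(-3)) = (308 - 1)*((1 - 4)*(-3)) = 307*(-3*(-3)) = 307*9 = 2763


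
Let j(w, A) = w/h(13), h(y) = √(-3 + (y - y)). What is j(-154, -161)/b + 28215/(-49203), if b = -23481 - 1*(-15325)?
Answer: -285/497 - 77*I*√3/12234 ≈ -0.57344 - 0.010901*I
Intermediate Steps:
b = -8156 (b = -23481 + 15325 = -8156)
h(y) = I*√3 (h(y) = √(-3 + 0) = √(-3) = I*√3)
j(w, A) = -I*w*√3/3 (j(w, A) = w/((I*√3)) = w*(-I*√3/3) = -I*w*√3/3)
j(-154, -161)/b + 28215/(-49203) = -⅓*I*(-154)*√3/(-8156) + 28215/(-49203) = (154*I*√3/3)*(-1/8156) + 28215*(-1/49203) = -77*I*√3/12234 - 285/497 = -285/497 - 77*I*√3/12234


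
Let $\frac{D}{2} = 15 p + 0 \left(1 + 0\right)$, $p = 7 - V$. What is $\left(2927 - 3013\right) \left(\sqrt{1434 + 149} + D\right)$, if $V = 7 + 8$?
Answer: $20640 - 86 \sqrt{1583} \approx 17218.0$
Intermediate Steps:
$V = 15$
$p = -8$ ($p = 7 - 15 = -8$)
$D = -240$ ($D = 2 \left(15 \left(-8\right) + 0 \left(1 + 0\right)\right) = 2 \left(-120 + 0 \cdot 1\right) = 2 \left(-120 + 0\right) = 2 \left(-120\right) = -240$)
$\left(2927 - 3013\right) \left(\sqrt{1434 + 149} + D\right) = \left(2927 - 3013\right) \left(\sqrt{1434 + 149} - 240\right) = - 86 \left(\sqrt{1583} - 240\right) = - 86 \left(-240 + \sqrt{1583}\right) = 20640 - 86 \sqrt{1583}$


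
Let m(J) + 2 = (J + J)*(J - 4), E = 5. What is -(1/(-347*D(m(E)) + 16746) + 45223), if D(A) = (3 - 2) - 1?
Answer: -757304359/16746 ≈ -45223.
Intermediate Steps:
m(J) = -2 + 2*J*(-4 + J) (m(J) = -2 + (J + J)*(J - 4) = -2 + (2*J)*(-4 + J) = -2 + 2*J*(-4 + J))
D(A) = 0 (D(A) = 1 - 1 = 0)
-(1/(-347*D(m(E)) + 16746) + 45223) = -(1/(-347*0 + 16746) + 45223) = -(1/(0 + 16746) + 45223) = -(1/16746 + 45223) = -1*757304359/16746 = -757304359/16746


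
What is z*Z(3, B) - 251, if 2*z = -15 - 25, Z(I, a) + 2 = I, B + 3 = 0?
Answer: -271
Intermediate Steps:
B = -3 (B = -3 + 0 = -3)
Z(I, a) = -2 + I
z = -20 (z = (-15 - 25)/2 = (½)*(-40) = -20)
z*Z(3, B) - 251 = -20*(-2 + 3) - 251 = -20*1 - 251 = -20 - 251 = -271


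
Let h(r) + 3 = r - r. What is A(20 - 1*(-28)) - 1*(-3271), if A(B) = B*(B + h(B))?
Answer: 5431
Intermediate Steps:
h(r) = -3 (h(r) = -3 + (r - r) = -3 + 0 = -3)
A(B) = B*(-3 + B) (A(B) = B*(B - 3) = B*(-3 + B))
A(20 - 1*(-28)) - 1*(-3271) = (20 - 1*(-28))*(-3 + (20 - 1*(-28))) - 1*(-3271) = (20 + 28)*(-3 + (20 + 28)) + 3271 = 48*(-3 + 48) + 3271 = 48*45 + 3271 = 2160 + 3271 = 5431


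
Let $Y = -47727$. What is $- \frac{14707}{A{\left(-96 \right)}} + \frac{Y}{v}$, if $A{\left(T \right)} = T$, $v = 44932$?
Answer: $\frac{164058283}{1078368} \approx 152.14$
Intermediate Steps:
$- \frac{14707}{A{\left(-96 \right)}} + \frac{Y}{v} = - \frac{14707}{-96} - \frac{47727}{44932} = \left(-14707\right) \left(- \frac{1}{96}\right) - \frac{47727}{44932} = \frac{14707}{96} - \frac{47727}{44932} = \frac{164058283}{1078368}$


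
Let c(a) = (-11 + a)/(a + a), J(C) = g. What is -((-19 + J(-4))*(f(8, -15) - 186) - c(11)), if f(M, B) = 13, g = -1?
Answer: -3460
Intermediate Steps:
J(C) = -1
c(a) = (-11 + a)/(2*a) (c(a) = (-11 + a)/((2*a)) = (-11 + a)*(1/(2*a)) = (-11 + a)/(2*a))
-((-19 + J(-4))*(f(8, -15) - 186) - c(11)) = -((-19 - 1)*(13 - 186) - (-11 + 11)/(2*11)) = -(-20*(-173) - 0/(2*11)) = -(3460 - 1*0) = -(3460 + 0) = -1*3460 = -3460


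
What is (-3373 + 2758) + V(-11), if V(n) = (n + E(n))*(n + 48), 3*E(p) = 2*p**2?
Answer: 5888/3 ≈ 1962.7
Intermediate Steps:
E(p) = 2*p**2/3 (E(p) = (2*p**2)/3 = 2*p**2/3)
V(n) = (48 + n)*(n + 2*n**2/3) (V(n) = (n + 2*n**2/3)*(n + 48) = (n + 2*n**2/3)*(48 + n) = (48 + n)*(n + 2*n**2/3))
(-3373 + 2758) + V(-11) = (-3373 + 2758) + (1/3)*(-11)*(144 + 2*(-11)**2 + 99*(-11)) = -615 + (1/3)*(-11)*(144 + 2*121 - 1089) = -615 + (1/3)*(-11)*(144 + 242 - 1089) = -615 + (1/3)*(-11)*(-703) = -615 + 7733/3 = 5888/3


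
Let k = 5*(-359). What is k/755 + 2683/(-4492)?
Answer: -2017761/678292 ≈ -2.9748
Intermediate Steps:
k = -1795
k/755 + 2683/(-4492) = -1795/755 + 2683/(-4492) = -1795*1/755 + 2683*(-1/4492) = -359/151 - 2683/4492 = -2017761/678292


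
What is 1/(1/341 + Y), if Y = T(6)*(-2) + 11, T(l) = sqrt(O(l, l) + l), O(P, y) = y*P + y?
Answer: -159929/1031056 - 116281*sqrt(3)/1031056 ≈ -0.35045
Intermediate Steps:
O(P, y) = y + P*y (O(P, y) = P*y + y = y + P*y)
T(l) = sqrt(l + l*(1 + l)) (T(l) = sqrt(l*(1 + l) + l) = sqrt(l + l*(1 + l)))
Y = 11 - 8*sqrt(3) (Y = sqrt(6*(2 + 6))*(-2) + 11 = sqrt(6*8)*(-2) + 11 = sqrt(48)*(-2) + 11 = (4*sqrt(3))*(-2) + 11 = -8*sqrt(3) + 11 = 11 - 8*sqrt(3) ≈ -2.8564)
1/(1/341 + Y) = 1/(1/341 + (11 - 8*sqrt(3))) = 1/(3752/341 - 8*sqrt(3))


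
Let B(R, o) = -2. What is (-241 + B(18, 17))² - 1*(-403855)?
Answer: 462904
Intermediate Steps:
(-241 + B(18, 17))² - 1*(-403855) = (-241 - 2)² - 1*(-403855) = (-243)² + 403855 = 59049 + 403855 = 462904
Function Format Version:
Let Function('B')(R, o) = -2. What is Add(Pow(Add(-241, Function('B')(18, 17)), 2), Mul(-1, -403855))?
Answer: 462904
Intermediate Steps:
Add(Pow(Add(-241, Function('B')(18, 17)), 2), Mul(-1, -403855)) = Add(Pow(Add(-241, -2), 2), Mul(-1, -403855)) = Add(Pow(-243, 2), 403855) = Add(59049, 403855) = 462904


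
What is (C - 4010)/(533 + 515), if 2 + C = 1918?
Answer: -1047/524 ≈ -1.9981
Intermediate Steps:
C = 1916 (C = -2 + 1918 = 1916)
(C - 4010)/(533 + 515) = (1916 - 4010)/(533 + 515) = -2094/1048 = -2094*1/1048 = -1047/524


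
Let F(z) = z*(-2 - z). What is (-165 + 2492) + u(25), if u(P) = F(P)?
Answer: 1652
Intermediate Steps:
u(P) = -P*(2 + P)
(-165 + 2492) + u(25) = (-165 + 2492) - 1*25*(2 + 25) = 2327 - 1*25*27 = 2327 - 675 = 1652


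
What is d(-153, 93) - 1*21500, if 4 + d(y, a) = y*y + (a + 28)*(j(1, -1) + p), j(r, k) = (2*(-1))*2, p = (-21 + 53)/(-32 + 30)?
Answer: -515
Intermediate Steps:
p = -16 (p = 32/(-2) = 32*(-1/2) = -16)
j(r, k) = -4 (j(r, k) = -2*2 = -4)
d(y, a) = -564 + y**2 - 20*a (d(y, a) = -4 + (y*y + (a + 28)*(-4 - 16)) = -4 + (y**2 + (28 + a)*(-20)) = -4 + (y**2 + (-560 - 20*a)) = -4 + (-560 + y**2 - 20*a) = -564 + y**2 - 20*a)
d(-153, 93) - 1*21500 = (-564 + (-153)**2 - 20*93) - 1*21500 = (-564 + 23409 - 1860) - 21500 = 20985 - 21500 = -515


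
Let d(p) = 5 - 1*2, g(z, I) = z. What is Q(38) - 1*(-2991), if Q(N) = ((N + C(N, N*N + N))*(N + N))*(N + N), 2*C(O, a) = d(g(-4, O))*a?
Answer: 13062527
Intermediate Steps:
d(p) = 3 (d(p) = 5 - 2 = 3)
C(O, a) = 3*a/2 (C(O, a) = (3*a)/2 = 3*a/2)
Q(N) = 4*N**2*(3*N**2/2 + 5*N/2) (Q(N) = ((N + 3*(N*N + N)/2)*(N + N))*(N + N) = ((N + 3*(N**2 + N)/2)*(2*N))*(2*N) = ((N + 3*(N + N**2)/2)*(2*N))*(2*N) = ((N + (3*N/2 + 3*N**2/2))*(2*N))*(2*N) = ((3*N**2/2 + 5*N/2)*(2*N))*(2*N) = (2*N*(3*N**2/2 + 5*N/2))*(2*N) = 4*N**2*(3*N**2/2 + 5*N/2))
Q(38) - 1*(-2991) = 38**3*(10 + 6*38) - 1*(-2991) = 54872*(10 + 228) + 2991 = 54872*238 + 2991 = 13059536 + 2991 = 13062527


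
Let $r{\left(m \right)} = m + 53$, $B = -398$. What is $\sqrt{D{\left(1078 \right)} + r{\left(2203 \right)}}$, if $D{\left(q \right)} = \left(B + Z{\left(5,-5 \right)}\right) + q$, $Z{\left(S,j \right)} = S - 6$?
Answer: $\sqrt{2935} \approx 54.176$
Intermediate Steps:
$Z{\left(S,j \right)} = -6 + S$
$D{\left(q \right)} = -399 + q$ ($D{\left(q \right)} = \left(-398 + \left(-6 + 5\right)\right) + q = \left(-398 - 1\right) + q = -399 + q$)
$r{\left(m \right)} = 53 + m$
$\sqrt{D{\left(1078 \right)} + r{\left(2203 \right)}} = \sqrt{\left(-399 + 1078\right) + \left(53 + 2203\right)} = \sqrt{679 + 2256} = \sqrt{2935}$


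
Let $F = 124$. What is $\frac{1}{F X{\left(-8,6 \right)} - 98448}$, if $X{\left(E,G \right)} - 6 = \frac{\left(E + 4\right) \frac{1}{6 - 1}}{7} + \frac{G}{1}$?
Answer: $- \frac{35}{3394096} \approx -1.0312 \cdot 10^{-5}$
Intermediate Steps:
$X{\left(E,G \right)} = \frac{214}{35} + G + \frac{E}{35}$ ($X{\left(E,G \right)} = 6 + \left(\frac{\left(E + 4\right) \frac{1}{6 - 1}}{7} + \frac{G}{1}\right) = 6 + \left(\frac{4 + E}{5} \cdot \frac{1}{7} + G 1\right) = 6 + \left(\left(4 + E\right) \frac{1}{5} \cdot \frac{1}{7} + G\right) = 6 + \left(\left(\frac{4}{5} + \frac{E}{5}\right) \frac{1}{7} + G\right) = 6 + \left(\left(\frac{4}{35} + \frac{E}{35}\right) + G\right) = 6 + \left(\frac{4}{35} + G + \frac{E}{35}\right) = \frac{214}{35} + G + \frac{E}{35}$)
$\frac{1}{F X{\left(-8,6 \right)} - 98448} = \frac{1}{124 \left(\frac{214}{35} + 6 + \frac{1}{35} \left(-8\right)\right) - 98448} = \frac{1}{124 \left(\frac{214}{35} + 6 - \frac{8}{35}\right) - 98448} = \frac{1}{124 \cdot \frac{416}{35} - 98448} = \frac{1}{\frac{51584}{35} - 98448} = \frac{1}{- \frac{3394096}{35}} = - \frac{35}{3394096}$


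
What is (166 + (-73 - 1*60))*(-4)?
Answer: -132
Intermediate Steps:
(166 + (-73 - 1*60))*(-4) = (166 + (-73 - 60))*(-4) = (166 - 133)*(-4) = 33*(-4) = -132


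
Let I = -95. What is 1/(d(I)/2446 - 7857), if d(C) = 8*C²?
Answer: -1223/9573011 ≈ -0.00012776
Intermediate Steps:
1/(d(I)/2446 - 7857) = 1/((8*(-95)²)/2446 - 7857) = 1/((8*9025)*(1/2446) - 7857) = 1/(72200*(1/2446) - 7857) = 1/(36100/1223 - 7857) = 1/(-9573011/1223) = -1223/9573011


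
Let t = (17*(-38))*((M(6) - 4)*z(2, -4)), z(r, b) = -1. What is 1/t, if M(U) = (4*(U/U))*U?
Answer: 1/12920 ≈ 7.7399e-5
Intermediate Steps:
M(U) = 4*U (M(U) = (4*1)*U = 4*U)
t = 12920 (t = (17*(-38))*((4*6 - 4)*(-1)) = -646*(24 - 4)*(-1) = -12920*(-1) = -646*(-20) = 12920)
1/t = 1/12920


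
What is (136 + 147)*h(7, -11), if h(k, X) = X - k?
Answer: -5094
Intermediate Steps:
(136 + 147)*h(7, -11) = (136 + 147)*(-11 - 1*7) = 283*(-11 - 7) = 283*(-18) = -5094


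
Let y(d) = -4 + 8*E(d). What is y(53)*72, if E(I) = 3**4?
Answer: 46368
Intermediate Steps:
E(I) = 81
y(d) = 644 (y(d) = -4 + 8*81 = -4 + 648 = 644)
y(53)*72 = 644*72 = 46368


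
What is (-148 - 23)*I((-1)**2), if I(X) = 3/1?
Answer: -513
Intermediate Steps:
I(X) = 3 (I(X) = 1*3 = 3)
(-148 - 23)*I((-1)**2) = (-148 - 23)*3 = -171*3 = -513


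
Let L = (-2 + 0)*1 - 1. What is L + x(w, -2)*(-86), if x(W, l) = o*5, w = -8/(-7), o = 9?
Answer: -3873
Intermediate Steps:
w = 8/7 (w = -8*(-⅐) = 8/7 ≈ 1.1429)
L = -3 (L = -2*1 - 1 = -2 - 1 = -3)
x(W, l) = 45 (x(W, l) = 9*5 = 45)
L + x(w, -2)*(-86) = -3 + 45*(-86) = -3 - 3870 = -3873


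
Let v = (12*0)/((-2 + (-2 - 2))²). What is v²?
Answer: 0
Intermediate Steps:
v = 0 (v = 0/((-2 - 4)²) = 0/((-6)²) = 0/36 = 0*(1/36) = 0)
v² = 0² = 0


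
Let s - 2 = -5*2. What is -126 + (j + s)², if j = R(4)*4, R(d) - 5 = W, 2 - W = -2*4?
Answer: 2578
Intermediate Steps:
W = 10 (W = 2 - (-2)*4 = 2 - 1*(-8) = 2 + 8 = 10)
s = -8 (s = 2 - 5*2 = 2 - 10 = -8)
R(d) = 15 (R(d) = 5 + 10 = 15)
j = 60 (j = 15*4 = 60)
-126 + (j + s)² = -126 + (60 - 8)² = -126 + 52² = -126 + 2704 = 2578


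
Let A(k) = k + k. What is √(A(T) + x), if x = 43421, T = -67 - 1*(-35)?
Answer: √43357 ≈ 208.22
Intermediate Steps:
T = -32 (T = -67 + 35 = -32)
A(k) = 2*k
√(A(T) + x) = √(2*(-32) + 43421) = √(-64 + 43421) = √43357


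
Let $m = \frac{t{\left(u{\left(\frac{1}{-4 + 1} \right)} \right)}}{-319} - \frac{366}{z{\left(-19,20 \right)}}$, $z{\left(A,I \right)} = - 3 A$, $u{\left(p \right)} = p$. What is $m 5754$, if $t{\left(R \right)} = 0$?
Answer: $- \frac{701988}{19} \approx -36947.0$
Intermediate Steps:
$m = - \frac{122}{19}$ ($m = \frac{0}{-319} - \frac{366}{\left(-3\right) \left(-19\right)} = 0 \left(- \frac{1}{319}\right) - \frac{366}{57} = 0 - \frac{122}{19} = - \frac{122}{19} \approx -6.4211$)
$m 5754 = \left(- \frac{122}{19}\right) 5754 = - \frac{701988}{19}$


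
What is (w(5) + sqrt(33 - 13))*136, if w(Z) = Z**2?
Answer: 3400 + 272*sqrt(5) ≈ 4008.2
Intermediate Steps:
(w(5) + sqrt(33 - 13))*136 = (5**2 + sqrt(33 - 13))*136 = (25 + sqrt(20))*136 = (25 + 2*sqrt(5))*136 = 3400 + 272*sqrt(5)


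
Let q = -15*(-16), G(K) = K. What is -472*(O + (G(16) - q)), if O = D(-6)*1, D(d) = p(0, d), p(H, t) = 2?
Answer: 104784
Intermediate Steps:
D(d) = 2
q = 240
O = 2 (O = 2*1 = 2)
-472*(O + (G(16) - q)) = -472*(2 + (16 - 1*240)) = -472*(2 + (16 - 240)) = -472*(2 - 224) = -472*(-222) = 104784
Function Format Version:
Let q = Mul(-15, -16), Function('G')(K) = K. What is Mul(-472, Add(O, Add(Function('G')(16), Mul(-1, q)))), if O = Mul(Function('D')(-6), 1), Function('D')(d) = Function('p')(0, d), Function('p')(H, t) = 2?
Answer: 104784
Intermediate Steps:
Function('D')(d) = 2
q = 240
O = 2 (O = Mul(2, 1) = 2)
Mul(-472, Add(O, Add(Function('G')(16), Mul(-1, q)))) = Mul(-472, Add(2, Add(16, Mul(-1, 240)))) = Mul(-472, Add(2, Add(16, -240))) = Mul(-472, Add(2, -224)) = Mul(-472, -222) = 104784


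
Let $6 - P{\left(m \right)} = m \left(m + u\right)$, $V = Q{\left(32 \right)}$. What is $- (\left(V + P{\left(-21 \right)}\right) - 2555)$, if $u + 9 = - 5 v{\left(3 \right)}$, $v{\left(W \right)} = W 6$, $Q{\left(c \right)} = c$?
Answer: $5037$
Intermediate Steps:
$v{\left(W \right)} = 6 W$
$V = 32$
$u = -99$ ($u = -9 - 5 \cdot 6 \cdot 3 = -9 - 90 = -99$)
$P{\left(m \right)} = 6 - m \left(-99 + m\right)$ ($P{\left(m \right)} = 6 - m \left(m - 99\right) = 6 - m \left(-99 + m\right)$)
$- (\left(V + P{\left(-21 \right)}\right) - 2555) = - (\left(32 + \left(6 - \left(-21\right)^{2} + 99 \left(-21\right)\right)\right) - 2555) = - (\left(32 - 2514\right) - 2555) = - (-2482 - 2555) = \left(-1\right) \left(-5037\right) = 5037$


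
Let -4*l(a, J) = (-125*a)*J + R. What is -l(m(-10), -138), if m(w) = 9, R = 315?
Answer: 155565/4 ≈ 38891.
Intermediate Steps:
l(a, J) = -315/4 + 125*J*a/4 (l(a, J) = -((-125*a)*J + 315)/4 = -(-125*J*a + 315)/4 = -(315 - 125*J*a)/4 = -315/4 + 125*J*a/4)
-l(m(-10), -138) = -(-315/4 + (125/4)*(-138)*9) = -(-315/4 - 77625/2) = -1*(-155565/4) = 155565/4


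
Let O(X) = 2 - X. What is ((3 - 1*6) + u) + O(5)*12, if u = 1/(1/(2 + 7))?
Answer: -30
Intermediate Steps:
u = 9 (u = 1/(1/9) = 1/(⅑) = 9)
((3 - 1*6) + u) + O(5)*12 = ((3 - 1*6) + 9) + (2 - 1*5)*12 = ((3 - 6) + 9) + (2 - 5)*12 = (-3 + 9) - 3*12 = 6 - 36 = -30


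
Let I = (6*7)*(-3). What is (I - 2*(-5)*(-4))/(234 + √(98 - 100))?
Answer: -19422/27379 + 83*I*√2/27379 ≈ -0.70938 + 0.0042872*I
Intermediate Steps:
I = -126 (I = 42*(-3) = -126)
(I - 2*(-5)*(-4))/(234 + √(98 - 100)) = (-126 - 2*(-5)*(-4))/(234 + √(98 - 100)) = (-126 + 10*(-4))/(234 + √(-2)) = (-126 - 40)/(234 + I*√2) = -166/(234 + I*√2)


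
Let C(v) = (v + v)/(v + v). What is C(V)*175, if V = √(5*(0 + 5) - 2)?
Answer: 175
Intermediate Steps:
V = √23 (V = √(5*5 - 2) = √(25 - 2) = √23 ≈ 4.7958)
C(v) = 1 (C(v) = (2*v)/((2*v)) = (2*v)*(1/(2*v)) = 1)
C(V)*175 = 1*175 = 175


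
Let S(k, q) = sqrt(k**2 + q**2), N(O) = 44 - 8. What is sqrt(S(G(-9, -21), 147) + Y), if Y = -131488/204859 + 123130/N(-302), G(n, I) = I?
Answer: sqrt(5166452838640618 + 158636053350180*sqrt(2))/1229154 ≈ 59.734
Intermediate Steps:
N(O) = 36
Y = 12609777551/3687462 (Y = -131488/204859 + 123130/36 = -131488*1/204859 + 123130*(1/36) = -131488/204859 + 61565/18 = 12609777551/3687462 ≈ 3419.6)
sqrt(S(G(-9, -21), 147) + Y) = sqrt(sqrt((-21)**2 + 147**2) + 12609777551/3687462) = sqrt(sqrt(441 + 21609) + 12609777551/3687462) = sqrt(sqrt(22050) + 12609777551/3687462) = sqrt(105*sqrt(2) + 12609777551/3687462) = sqrt(12609777551/3687462 + 105*sqrt(2))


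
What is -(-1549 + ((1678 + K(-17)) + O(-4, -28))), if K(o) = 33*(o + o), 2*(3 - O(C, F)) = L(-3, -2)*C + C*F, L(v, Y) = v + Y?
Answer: 1056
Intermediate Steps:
L(v, Y) = Y + v
O(C, F) = 3 + 5*C/2 - C*F/2 (O(C, F) = 3 - ((-2 - 3)*C + C*F)/2 = 3 - (-5*C + C*F)/2 = 3 + (5*C/2 - C*F/2) = 3 + 5*C/2 - C*F/2)
K(o) = 66*o (K(o) = 33*(2*o) = 66*o)
-(-1549 + ((1678 + K(-17)) + O(-4, -28))) = -(-1549 + ((1678 + 66*(-17)) + (3 + (5/2)*(-4) - ½*(-4)*(-28)))) = -(-1549 + ((1678 - 1122) + (3 - 10 - 56))) = -(-1549 + (556 - 63)) = -(-1549 + 493) = -1*(-1056) = 1056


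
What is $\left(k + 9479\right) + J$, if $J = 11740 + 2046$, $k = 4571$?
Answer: $27836$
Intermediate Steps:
$J = 13786$
$\left(k + 9479\right) + J = \left(4571 + 9479\right) + 13786 = 14050 + 13786 = 27836$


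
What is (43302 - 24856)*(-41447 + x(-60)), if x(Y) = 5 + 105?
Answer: -762502302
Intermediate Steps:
x(Y) = 110
(43302 - 24856)*(-41447 + x(-60)) = (43302 - 24856)*(-41447 + 110) = 18446*(-41337) = -762502302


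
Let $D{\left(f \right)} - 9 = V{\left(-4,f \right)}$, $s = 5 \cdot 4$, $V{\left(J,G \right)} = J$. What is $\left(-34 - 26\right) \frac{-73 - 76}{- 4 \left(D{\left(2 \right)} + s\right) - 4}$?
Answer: $- \frac{2235}{26} \approx -85.962$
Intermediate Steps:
$s = 20$
$D{\left(f \right)} = 5$ ($D{\left(f \right)} = 9 - 4 = 5$)
$\left(-34 - 26\right) \frac{-73 - 76}{- 4 \left(D{\left(2 \right)} + s\right) - 4} = \left(-34 - 26\right) \frac{-73 - 76}{- 4 \left(5 + 20\right) - 4} = - 60 \left(- \frac{149}{\left(-4\right) 25 - 4}\right) = - 60 \left(- \frac{149}{-100 - 4}\right) = - 60 \left(- \frac{149}{-104}\right) = - 60 \left(\left(-149\right) \left(- \frac{1}{104}\right)\right) = \left(-60\right) \frac{149}{104} = - \frac{2235}{26}$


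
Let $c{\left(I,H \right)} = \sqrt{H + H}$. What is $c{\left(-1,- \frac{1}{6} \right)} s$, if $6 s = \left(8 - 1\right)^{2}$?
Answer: $\frac{49 i \sqrt{3}}{18} \approx 4.715 i$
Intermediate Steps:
$s = \frac{49}{6}$ ($s = \frac{\left(8 - 1\right)^{2}}{6} = \frac{7^{2}}{6} = \frac{1}{6} \cdot 49 = \frac{49}{6} \approx 8.1667$)
$c{\left(I,H \right)} = \sqrt{2} \sqrt{H}$ ($c{\left(I,H \right)} = \sqrt{2 H} = \sqrt{2} \sqrt{H}$)
$c{\left(-1,- \frac{1}{6} \right)} s = \sqrt{2} \sqrt{- \frac{1}{6}} \cdot \frac{49}{6} = \sqrt{2} \frac{i \sqrt{6}}{6} \cdot \frac{49}{6} = \frac{i \sqrt{3}}{3} \cdot \frac{49}{6} = \frac{49 i \sqrt{3}}{18}$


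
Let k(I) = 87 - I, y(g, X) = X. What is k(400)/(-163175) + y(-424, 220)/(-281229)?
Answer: 52126177/45889542075 ≈ 0.0011359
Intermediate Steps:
k(400)/(-163175) + y(-424, 220)/(-281229) = (87 - 1*400)/(-163175) + 220/(-281229) = (87 - 400)*(-1/163175) + 220*(-1/281229) = -313*(-1/163175) - 220/281229 = 313/163175 - 220/281229 = 52126177/45889542075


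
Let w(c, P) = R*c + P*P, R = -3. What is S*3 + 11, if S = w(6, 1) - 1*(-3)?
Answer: -31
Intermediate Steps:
w(c, P) = P² - 3*c (w(c, P) = -3*c + P*P = -3*c + P² = P² - 3*c)
S = -14 (S = (1² - 3*6) - 1*(-3) = (1 - 18) + 3 = -17 + 3 = -14)
S*3 + 11 = -14*3 + 11 = -42 + 11 = -31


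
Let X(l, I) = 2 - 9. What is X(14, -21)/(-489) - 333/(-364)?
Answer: 165385/177996 ≈ 0.92915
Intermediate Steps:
X(l, I) = -7
X(14, -21)/(-489) - 333/(-364) = -7/(-489) - 333/(-364) = -7*(-1/489) - 333*(-1/364) = 7/489 + 333/364 = 165385/177996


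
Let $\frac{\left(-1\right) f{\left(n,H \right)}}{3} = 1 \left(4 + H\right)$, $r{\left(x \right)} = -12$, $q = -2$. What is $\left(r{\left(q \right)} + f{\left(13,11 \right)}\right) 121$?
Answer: $-6897$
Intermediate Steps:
$f{\left(n,H \right)} = -12 - 3 H$ ($f{\left(n,H \right)} = - 3 \cdot 1 \left(4 + H\right) = - 3 \left(4 + H\right) = -12 - 3 H$)
$\left(r{\left(q \right)} + f{\left(13,11 \right)}\right) 121 = \left(-12 - 45\right) 121 = \left(-57\right) 121 = -6897$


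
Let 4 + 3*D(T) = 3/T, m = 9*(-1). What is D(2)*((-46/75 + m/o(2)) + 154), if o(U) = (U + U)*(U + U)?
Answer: -183389/1440 ≈ -127.35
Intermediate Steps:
m = -9
o(U) = 4*U**2 (o(U) = (2*U)*(2*U) = 4*U**2)
D(T) = -4/3 + 1/T (D(T) = -4/3 + (3/T)/3 = -4/3 + 1/T)
D(2)*((-46/75 + m/o(2)) + 154) = (-4/3 + 1/2)*((-46/75 - 9/(4*2**2)) + 154) = (-4/3 + 1/2)*((-46*1/75 - 9/(4*4)) + 154) = -5*((-46/75 - 9/16) + 154)/6 = -5*(-1411/1200 + 154)/6 = -5/6*183389/1200 = -183389/1440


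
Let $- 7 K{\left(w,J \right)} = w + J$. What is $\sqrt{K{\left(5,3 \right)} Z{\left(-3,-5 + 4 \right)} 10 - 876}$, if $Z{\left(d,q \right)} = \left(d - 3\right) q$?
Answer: $\frac{2 i \sqrt{11571}}{7} \approx 30.734 i$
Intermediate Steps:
$K{\left(w,J \right)} = - \frac{J}{7} - \frac{w}{7}$ ($K{\left(w,J \right)} = - \frac{w + J}{7} = - \frac{J + w}{7} = - \frac{J}{7} - \frac{w}{7}$)
$Z{\left(d,q \right)} = q \left(-3 + d\right)$ ($Z{\left(d,q \right)} = \left(-3 + d\right) q = q \left(-3 + d\right)$)
$\sqrt{K{\left(5,3 \right)} Z{\left(-3,-5 + 4 \right)} 10 - 876} = \sqrt{\left(\left(- \frac{1}{7}\right) 3 - \frac{5}{7}\right) \left(-5 + 4\right) \left(-3 - 3\right) 10 - 876} = \sqrt{\left(- \frac{3}{7} - \frac{5}{7}\right) \left(\left(-1\right) \left(-6\right)\right) 10 - 876} = \sqrt{\left(- \frac{8}{7}\right) 6 \cdot 10 - 876} = \sqrt{\left(- \frac{48}{7}\right) 10 - 876} = \sqrt{- \frac{480}{7} - 876} = \sqrt{- \frac{6612}{7}} = \frac{2 i \sqrt{11571}}{7}$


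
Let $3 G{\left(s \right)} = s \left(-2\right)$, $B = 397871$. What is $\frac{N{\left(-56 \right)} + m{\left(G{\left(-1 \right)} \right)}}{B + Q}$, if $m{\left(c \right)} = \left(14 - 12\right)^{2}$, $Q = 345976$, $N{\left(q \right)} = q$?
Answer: $- \frac{4}{57219} \approx -6.9907 \cdot 10^{-5}$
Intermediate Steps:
$G{\left(s \right)} = - \frac{2 s}{3}$ ($G{\left(s \right)} = \frac{s \left(-2\right)}{3} = \frac{\left(-2\right) s}{3} = - \frac{2 s}{3}$)
$m{\left(c \right)} = 4$ ($m{\left(c \right)} = 2^{2} = 4$)
$\frac{N{\left(-56 \right)} + m{\left(G{\left(-1 \right)} \right)}}{B + Q} = \frac{-56 + 4}{397871 + 345976} = - \frac{52}{743847} = \left(-52\right) \frac{1}{743847} = - \frac{4}{57219}$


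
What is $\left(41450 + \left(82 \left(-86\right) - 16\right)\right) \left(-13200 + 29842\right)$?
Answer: $572185244$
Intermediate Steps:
$\left(41450 + \left(82 \left(-86\right) - 16\right)\right) \left(-13200 + 29842\right) = \left(41450 - 7068\right) 16642 = 34382 \cdot 16642 = 572185244$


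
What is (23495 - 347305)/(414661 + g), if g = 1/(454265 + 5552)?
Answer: -74446671385/95334088519 ≈ -0.78090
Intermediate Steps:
g = 1/459817 ≈ 2.1748e-6
(23495 - 347305)/(414661 + g) = (23495 - 347305)/(414661 + 1/459817) = -323810/190668177038/459817 = -323810*459817/190668177038 = -74446671385/95334088519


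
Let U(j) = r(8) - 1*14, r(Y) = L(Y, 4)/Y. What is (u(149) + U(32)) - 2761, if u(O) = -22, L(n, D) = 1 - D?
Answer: -22379/8 ≈ -2797.4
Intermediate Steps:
r(Y) = -3/Y (r(Y) = (1 - 1*4)/Y = (1 - 4)/Y = -3/Y)
U(j) = -115/8 (U(j) = -3/8 - 1*14 = -3*⅛ - 14 = -3/8 - 14 = -115/8)
(u(149) + U(32)) - 2761 = (-22 - 115/8) - 2761 = -291/8 - 2761 = -22379/8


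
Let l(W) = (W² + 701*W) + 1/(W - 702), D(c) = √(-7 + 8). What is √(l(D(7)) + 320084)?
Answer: 27*√216233965/701 ≈ 566.38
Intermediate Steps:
D(c) = 1 (D(c) = √1 = 1)
l(W) = W² + 1/(-702 + W) + 701*W (l(W) = (W² + 701*W) + 1/(-702 + W) = W² + 1/(-702 + W) + 701*W)
√(l(D(7)) + 320084) = √((1 + 1³ - 1*1² - 492102*1)/(-702 + 1) + 320084) = √((1 + 1 - 1*1 - 492102)/(-701) + 320084) = √(-(1 + 1 - 1 - 492102)/701 + 320084) = √(-1/701*(-492101) + 320084) = √(492101/701 + 320084) = √(224870985/701) = 27*√216233965/701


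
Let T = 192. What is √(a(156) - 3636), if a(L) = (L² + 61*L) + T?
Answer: 2*√7602 ≈ 174.38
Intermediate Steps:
a(L) = 192 + L² + 61*L (a(L) = (L² + 61*L) + 192 = 192 + L² + 61*L)
√(a(156) - 3636) = √((192 + 156² + 61*156) - 3636) = √((192 + 24336 + 9516) - 3636) = √(34044 - 3636) = √30408 = 2*√7602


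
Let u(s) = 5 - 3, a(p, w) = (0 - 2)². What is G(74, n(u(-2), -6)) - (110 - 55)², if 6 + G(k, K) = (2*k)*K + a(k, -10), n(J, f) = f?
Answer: -3915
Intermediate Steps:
a(p, w) = 4 (a(p, w) = (-2)² = 4)
u(s) = 2
G(k, K) = -2 + 2*K*k (G(k, K) = -6 + ((2*k)*K + 4) = -6 + (2*K*k + 4) = -6 + (4 + 2*K*k) = -2 + 2*K*k)
G(74, n(u(-2), -6)) - (110 - 55)² = (-2 + 2*(-6)*74) - (110 - 55)² = (-2 - 888) - 1*55² = -890 - 1*3025 = -890 - 3025 = -3915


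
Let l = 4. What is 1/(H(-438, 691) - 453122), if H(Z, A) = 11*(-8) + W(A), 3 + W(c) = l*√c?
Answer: -453213/205402012313 - 4*√691/205402012313 ≈ -2.2070e-6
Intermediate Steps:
W(c) = -3 + 4*√c
H(Z, A) = -91 + 4*√A (H(Z, A) = 11*(-8) + (-3 + 4*√A) = -88 + (-3 + 4*√A) = -91 + 4*√A)
1/(H(-438, 691) - 453122) = 1/((-91 + 4*√691) - 453122) = 1/(-453213 + 4*√691)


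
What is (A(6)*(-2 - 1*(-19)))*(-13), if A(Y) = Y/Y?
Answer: -221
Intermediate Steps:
A(Y) = 1
(A(6)*(-2 - 1*(-19)))*(-13) = (1*(-2 - 1*(-19)))*(-13) = (1*(-2 + 19))*(-13) = (1*17)*(-13) = 17*(-13) = -221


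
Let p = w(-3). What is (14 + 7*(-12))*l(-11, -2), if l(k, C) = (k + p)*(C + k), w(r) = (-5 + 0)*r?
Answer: 3640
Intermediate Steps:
w(r) = -5*r
p = 15 (p = -5*(-3) = 15)
l(k, C) = (15 + k)*(C + k) (l(k, C) = (k + 15)*(C + k) = (15 + k)*(C + k))
(14 + 7*(-12))*l(-11, -2) = (14 + 7*(-12))*((-11)² + 15*(-2) + 15*(-11) - 2*(-11)) = (14 - 84)*(121 - 30 - 165 + 22) = -70*(-52) = 3640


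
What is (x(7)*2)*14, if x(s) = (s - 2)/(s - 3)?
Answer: 35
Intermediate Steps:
x(s) = (-2 + s)/(-3 + s)
(x(7)*2)*14 = (((-2 + 7)/(-3 + 7))*2)*14 = ((5/4)*2)*14 = (5/2)*14 = 35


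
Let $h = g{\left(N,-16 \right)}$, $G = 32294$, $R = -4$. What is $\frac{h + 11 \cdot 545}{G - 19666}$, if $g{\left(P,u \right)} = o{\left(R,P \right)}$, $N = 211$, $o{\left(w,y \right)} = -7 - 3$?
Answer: $\frac{855}{1804} \approx 0.47395$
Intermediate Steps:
$o{\left(w,y \right)} = -10$ ($o{\left(w,y \right)} = -7 - 3 = -10$)
$g{\left(P,u \right)} = -10$
$h = -10$
$\frac{h + 11 \cdot 545}{G - 19666} = \frac{-10 + 11 \cdot 545}{32294 - 19666} = \frac{-10 + 5995}{12628} = 5985 \cdot \frac{1}{12628} = \frac{855}{1804}$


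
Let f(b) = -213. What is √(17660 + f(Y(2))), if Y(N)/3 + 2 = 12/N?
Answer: √17447 ≈ 132.09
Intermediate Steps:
Y(N) = -6 + 36/N (Y(N) = -6 + 3*(12/N) = -6 + 36/N)
√(17660 + f(Y(2))) = √(17660 - 213) = √17447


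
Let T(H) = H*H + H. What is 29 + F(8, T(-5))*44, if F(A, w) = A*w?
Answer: 7069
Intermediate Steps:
T(H) = H + H² (T(H) = H² + H = H + H²)
29 + F(8, T(-5))*44 = 29 + (8*(-5*(1 - 5)))*44 = 29 + (8*(-5*(-4)))*44 = 29 + (8*20)*44 = 29 + 160*44 = 29 + 7040 = 7069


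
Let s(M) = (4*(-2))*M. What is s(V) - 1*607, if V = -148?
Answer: 577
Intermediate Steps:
s(M) = -8*M
s(V) - 1*607 = -8*(-148) - 1*607 = 1184 - 607 = 577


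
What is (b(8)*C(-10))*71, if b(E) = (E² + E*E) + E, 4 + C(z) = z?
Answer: -135184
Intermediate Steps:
C(z) = -4 + z
b(E) = E + 2*E² (b(E) = (E² + E²) + E = 2*E² + E = E + 2*E²)
(b(8)*C(-10))*71 = ((8*(1 + 2*8))*(-4 - 10))*71 = ((8*(1 + 16))*(-14))*71 = ((8*17)*(-14))*71 = (136*(-14))*71 = -1904*71 = -135184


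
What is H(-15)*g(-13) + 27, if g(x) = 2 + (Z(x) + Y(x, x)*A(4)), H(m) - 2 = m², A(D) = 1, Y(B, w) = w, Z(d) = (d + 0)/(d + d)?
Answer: -4713/2 ≈ -2356.5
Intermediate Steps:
Z(d) = ½ (Z(d) = d/((2*d)) = d*(1/(2*d)) = ½)
H(m) = 2 + m²
g(x) = 5/2 + x (g(x) = 2 + (½ + x*1) = 2 + (½ + x) = 5/2 + x)
H(-15)*g(-13) + 27 = (2 + (-15)²)*(5/2 - 13) + 27 = (2 + 225)*(-21/2) + 27 = 227*(-21/2) + 27 = -4767/2 + 27 = -4713/2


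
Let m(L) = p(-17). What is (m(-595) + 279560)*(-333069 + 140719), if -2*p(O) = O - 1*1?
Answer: -53775097150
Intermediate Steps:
p(O) = ½ - O/2 (p(O) = -(O - 1*1)/2 = -(O - 1)/2 = -(-1 + O)/2 = ½ - O/2)
m(L) = 9 (m(L) = ½ - ½*(-17) = ½ + 17/2 = 9)
(m(-595) + 279560)*(-333069 + 140719) = (9 + 279560)*(-333069 + 140719) = 279569*(-192350) = -53775097150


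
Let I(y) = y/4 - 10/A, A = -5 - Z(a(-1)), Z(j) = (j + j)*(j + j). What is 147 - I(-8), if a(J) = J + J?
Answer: 3119/21 ≈ 148.52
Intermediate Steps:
a(J) = 2*J
Z(j) = 4*j² (Z(j) = (2*j)*(2*j) = 4*j²)
A = -21 (A = -5 - 4*(2*(-1))² = -5 - 4*(-2)² = -5 - 4*4 = -5 - 1*16 = -5 - 16 = -21)
I(y) = 10/21 + y/4 (I(y) = y/4 - 10/(-21) = y*(¼) - 10*(-1/21) = y/4 + 10/21 = 10/21 + y/4)
147 - I(-8) = 147 - (10/21 + (¼)*(-8)) = 147 - (10/21 - 2) = 147 - 1*(-32/21) = 147 + 32/21 = 3119/21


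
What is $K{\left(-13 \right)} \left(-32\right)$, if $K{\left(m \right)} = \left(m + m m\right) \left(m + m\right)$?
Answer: $129792$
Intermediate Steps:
$K{\left(m \right)} = 2 m \left(m + m^{2}\right)$ ($K{\left(m \right)} = \left(m + m^{2}\right) 2 m = 2 m \left(m + m^{2}\right)$)
$K{\left(-13 \right)} \left(-32\right) = 2 \left(-13\right)^{2} \left(1 - 13\right) \left(-32\right) = 2 \cdot 169 \left(-12\right) \left(-32\right) = \left(-4056\right) \left(-32\right) = 129792$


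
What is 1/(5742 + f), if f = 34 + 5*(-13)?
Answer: 1/5711 ≈ 0.00017510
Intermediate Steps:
f = -31 (f = 34 - 65 = -31)
1/(5742 + f) = 1/(5742 - 31) = 1/5711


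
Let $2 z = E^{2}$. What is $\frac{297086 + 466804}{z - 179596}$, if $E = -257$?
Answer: $- \frac{1527780}{293143} \approx -5.2117$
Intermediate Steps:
$z = \frac{66049}{2}$ ($z = \frac{\left(-257\right)^{2}}{2} = \frac{1}{2} \cdot 66049 = \frac{66049}{2} \approx 33025.0$)
$\frac{297086 + 466804}{z - 179596} = \frac{297086 + 466804}{\frac{66049}{2} - 179596} = \frac{763890}{- \frac{293143}{2}} = 763890 \left(- \frac{2}{293143}\right) = - \frac{1527780}{293143}$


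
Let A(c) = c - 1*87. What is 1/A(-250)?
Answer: -1/337 ≈ -0.0029674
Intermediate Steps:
A(c) = -87 + c (A(c) = c - 87 = -87 + c)
1/A(-250) = 1/(-87 - 250) = 1/(-337) = -1/337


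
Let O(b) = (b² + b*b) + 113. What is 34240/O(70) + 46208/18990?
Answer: 554138752/94123935 ≈ 5.8873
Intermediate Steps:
O(b) = 113 + 2*b² (O(b) = (b² + b²) + 113 = 2*b² + 113 = 113 + 2*b²)
34240/O(70) + 46208/18990 = 34240/(113 + 2*70²) + 46208/18990 = 34240/(113 + 2*4900) + 46208*(1/18990) = 34240/(113 + 9800) + 23104/9495 = 34240/9913 + 23104/9495 = 554138752/94123935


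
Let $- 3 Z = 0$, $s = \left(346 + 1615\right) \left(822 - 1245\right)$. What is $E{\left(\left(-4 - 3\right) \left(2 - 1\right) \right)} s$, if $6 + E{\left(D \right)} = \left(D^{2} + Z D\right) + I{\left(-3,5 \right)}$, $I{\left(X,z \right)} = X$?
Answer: $-33180120$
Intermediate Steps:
$s = -829503$ ($s = 1961 \left(-423\right) = -829503$)
$Z = 0$ ($Z = \left(- \frac{1}{3}\right) 0 = 0$)
$E{\left(D \right)} = -9 + D^{2}$ ($E{\left(D \right)} = -6 + \left(\left(D^{2} + 0 D\right) - 3\right) = -6 + \left(\left(D^{2} + 0\right) - 3\right) = -6 + \left(D^{2} - 3\right) = -6 + \left(-3 + D^{2}\right) = -9 + D^{2}$)
$E{\left(\left(-4 - 3\right) \left(2 - 1\right) \right)} s = \left(-9 + \left(\left(-4 - 3\right) \left(2 - 1\right)\right)^{2}\right) \left(-829503\right) = \left(-9 + \left(\left(-7\right) 1\right)^{2}\right) \left(-829503\right) = \left(-9 + \left(-7\right)^{2}\right) \left(-829503\right) = \left(-9 + 49\right) \left(-829503\right) = 40 \left(-829503\right) = -33180120$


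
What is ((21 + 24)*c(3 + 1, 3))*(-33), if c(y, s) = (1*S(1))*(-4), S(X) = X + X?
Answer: 11880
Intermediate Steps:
S(X) = 2*X
c(y, s) = -8 (c(y, s) = (1*(2*1))*(-4) = (1*2)*(-4) = 2*(-4) = -8)
((21 + 24)*c(3 + 1, 3))*(-33) = ((21 + 24)*(-8))*(-33) = (45*(-8))*(-33) = -360*(-33) = 11880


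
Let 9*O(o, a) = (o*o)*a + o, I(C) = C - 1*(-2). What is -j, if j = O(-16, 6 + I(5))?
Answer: -368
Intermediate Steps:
I(C) = 2 + C (I(C) = C + 2 = 2 + C)
O(o, a) = o/9 + a*o²/9 (O(o, a) = ((o*o)*a + o)/9 = (o²*a + o)/9 = (a*o² + o)/9 = (o + a*o²)/9 = o/9 + a*o²/9)
j = 368 (j = (⅑)*(-16)*(1 + (6 + (2 + 5))*(-16)) = (⅑)*(-16)*(1 + (6 + 7)*(-16)) = (⅑)*(-16)*(1 + 13*(-16)) = (⅑)*(-16)*(1 - 208) = (⅑)*(-16)*(-207) = 368)
-j = -1*368 = -368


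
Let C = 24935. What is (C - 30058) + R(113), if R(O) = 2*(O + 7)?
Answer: -4883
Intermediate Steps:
R(O) = 14 + 2*O (R(O) = 2*(7 + O) = 14 + 2*O)
(C - 30058) + R(113) = (24935 - 30058) + (14 + 2*113) = -5123 + (14 + 226) = -5123 + 240 = -4883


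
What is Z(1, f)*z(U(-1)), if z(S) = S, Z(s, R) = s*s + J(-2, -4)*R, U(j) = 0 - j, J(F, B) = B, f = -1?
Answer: 5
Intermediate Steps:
U(j) = -j
Z(s, R) = s**2 - 4*R (Z(s, R) = s*s - 4*R = s**2 - 4*R)
Z(1, f)*z(U(-1)) = (1**2 - 4*(-1))*(-1*(-1)) = (1 + 4)*1 = 5*1 = 5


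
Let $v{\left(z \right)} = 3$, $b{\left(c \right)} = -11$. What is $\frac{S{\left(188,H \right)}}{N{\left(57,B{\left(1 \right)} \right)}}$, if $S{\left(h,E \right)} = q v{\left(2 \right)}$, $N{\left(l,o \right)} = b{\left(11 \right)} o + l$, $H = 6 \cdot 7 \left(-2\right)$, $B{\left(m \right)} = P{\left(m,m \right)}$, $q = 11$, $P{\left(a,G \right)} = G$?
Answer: $\frac{33}{46} \approx 0.71739$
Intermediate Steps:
$B{\left(m \right)} = m$
$H = -84$ ($H = 42 \left(-2\right) = -84$)
$N{\left(l,o \right)} = l - 11 o$ ($N{\left(l,o \right)} = - 11 o + l = l - 11 o$)
$S{\left(h,E \right)} = 33$ ($S{\left(h,E \right)} = 11 \cdot 3 = 33$)
$\frac{S{\left(188,H \right)}}{N{\left(57,B{\left(1 \right)} \right)}} = \frac{33}{57 - 11} = \frac{33}{46}$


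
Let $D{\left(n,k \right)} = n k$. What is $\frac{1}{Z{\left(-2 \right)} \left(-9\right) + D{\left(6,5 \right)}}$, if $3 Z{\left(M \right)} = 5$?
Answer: $\frac{1}{15} \approx 0.066667$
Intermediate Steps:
$D{\left(n,k \right)} = k n$
$Z{\left(M \right)} = \frac{5}{3}$ ($Z{\left(M \right)} = \frac{1}{3} \cdot 5 = \frac{5}{3}$)
$\frac{1}{Z{\left(-2 \right)} \left(-9\right) + D{\left(6,5 \right)}} = \frac{1}{\frac{5}{3} \left(-9\right) + 5 \cdot 6} = \frac{1}{-15 + 30} = \frac{1}{15}$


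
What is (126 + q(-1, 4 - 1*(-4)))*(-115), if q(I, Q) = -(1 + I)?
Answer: -14490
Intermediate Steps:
q(I, Q) = -1 - I
(126 + q(-1, 4 - 1*(-4)))*(-115) = (126 + (-1 - 1*(-1)))*(-115) = (126 + (-1 + 1))*(-115) = (126 + 0)*(-115) = 126*(-115) = -14490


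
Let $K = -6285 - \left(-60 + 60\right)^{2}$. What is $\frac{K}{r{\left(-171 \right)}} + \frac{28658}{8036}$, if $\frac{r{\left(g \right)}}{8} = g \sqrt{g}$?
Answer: $\frac{2047}{574} - \frac{2095 i \sqrt{19}}{25992} \approx 3.5662 - 0.35133 i$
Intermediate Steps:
$r{\left(g \right)} = 8 g^{\frac{3}{2}}$ ($r{\left(g \right)} = 8 g \sqrt{g} = 8 g^{\frac{3}{2}}$)
$K = -6285$ ($K = -6285 - 0^{2} = -6285 - 0 = -6285 + 0 = -6285$)
$\frac{K}{r{\left(-171 \right)}} + \frac{28658}{8036} = - \frac{6285}{8 \left(-171\right)^{\frac{3}{2}}} + \frac{28658}{8036} = - \frac{6285}{8 \left(- 513 i \sqrt{19}\right)} + 28658 \cdot \frac{1}{8036} = - \frac{6285}{\left(-4104\right) i \sqrt{19}} + \frac{2047}{574} = - 6285 \frac{i \sqrt{19}}{77976} + \frac{2047}{574} = - \frac{2095 i \sqrt{19}}{25992} + \frac{2047}{574} = \frac{2047}{574} - \frac{2095 i \sqrt{19}}{25992}$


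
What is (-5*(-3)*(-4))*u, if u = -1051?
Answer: 63060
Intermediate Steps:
(-5*(-3)*(-4))*u = (-5*(-3)*(-4))*(-1051) = (15*(-4))*(-1051) = -60*(-1051) = 63060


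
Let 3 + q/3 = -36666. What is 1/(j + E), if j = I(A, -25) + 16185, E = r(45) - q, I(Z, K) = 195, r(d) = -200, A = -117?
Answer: 1/126187 ≈ 7.9247e-6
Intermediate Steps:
q = -110007 (q = -9 + 3*(-36666) = -9 - 109998 = -110007)
E = 109807 (E = -200 - 1*(-110007) = -200 + 110007 = 109807)
j = 16380 (j = 195 + 16185 = 16380)
1/(j + E) = 1/(16380 + 109807) = 1/126187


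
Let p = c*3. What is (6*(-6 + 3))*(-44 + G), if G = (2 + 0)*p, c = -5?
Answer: 1332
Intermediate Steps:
p = -15 (p = -5*3 = -15)
G = -30 (G = (2 + 0)*(-15) = 2*(-15) = -30)
(6*(-6 + 3))*(-44 + G) = (6*(-6 + 3))*(-44 - 30) = (6*(-3))*(-74) = -18*(-74) = 1332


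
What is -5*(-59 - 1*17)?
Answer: 380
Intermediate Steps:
-5*(-59 - 1*17) = -5*(-59 - 17) = -5*(-76) = 380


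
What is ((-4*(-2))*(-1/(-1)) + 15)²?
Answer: 529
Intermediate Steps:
((-4*(-2))*(-1/(-1)) + 15)² = (8*(-1*(-1)) + 15)² = (8*1 + 15)² = (8 + 15)² = 23² = 529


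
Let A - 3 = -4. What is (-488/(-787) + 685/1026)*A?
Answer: -1039783/807462 ≈ -1.2877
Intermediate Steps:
A = -1 (A = 3 - 4 = -1)
(-488/(-787) + 685/1026)*A = (-488/(-787) + 685/1026)*(-1) = (-488*(-1/787) + 685*(1/1026))*(-1) = (488/787 + 685/1026)*(-1) = (1039783/807462)*(-1) = -1039783/807462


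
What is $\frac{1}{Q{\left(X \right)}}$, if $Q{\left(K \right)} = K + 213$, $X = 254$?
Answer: $\frac{1}{467} \approx 0.0021413$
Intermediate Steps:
$Q{\left(K \right)} = 213 + K$
$\frac{1}{Q{\left(X \right)}} = \frac{1}{213 + 254} = \frac{1}{467}$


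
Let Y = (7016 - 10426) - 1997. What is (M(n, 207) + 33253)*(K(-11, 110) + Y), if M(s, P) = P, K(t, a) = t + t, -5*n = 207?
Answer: -181654340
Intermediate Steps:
n = -207/5 (n = -⅕*207 = -207/5 ≈ -41.400)
K(t, a) = 2*t
Y = -5407 (Y = -3410 - 1997 = -5407)
(M(n, 207) + 33253)*(K(-11, 110) + Y) = (207 + 33253)*(2*(-11) - 5407) = 33460*(-22 - 5407) = 33460*(-5429) = -181654340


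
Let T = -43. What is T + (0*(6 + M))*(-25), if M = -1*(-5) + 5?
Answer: -43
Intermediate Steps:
M = 10 (M = 5 + 5 = 10)
T + (0*(6 + M))*(-25) = -43 + (0*(6 + 10))*(-25) = -43 + (0*16)*(-25) = -43 + 0*(-25) = -43 + 0 = -43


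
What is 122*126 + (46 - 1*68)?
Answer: 15350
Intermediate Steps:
122*126 + (46 - 1*68) = 15372 + (46 - 68) = 15372 - 22 = 15350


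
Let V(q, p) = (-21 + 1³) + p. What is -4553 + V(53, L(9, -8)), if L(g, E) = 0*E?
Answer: -4573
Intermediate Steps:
L(g, E) = 0
V(q, p) = -20 + p (V(q, p) = (-21 + 1) + p = -20 + p)
-4553 + V(53, L(9, -8)) = -4553 + (-20 + 0) = -4553 - 20 = -4573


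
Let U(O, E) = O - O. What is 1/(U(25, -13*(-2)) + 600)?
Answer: 1/600 ≈ 0.0016667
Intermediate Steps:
U(O, E) = 0
1/(U(25, -13*(-2)) + 600) = 1/(0 + 600) = 1/600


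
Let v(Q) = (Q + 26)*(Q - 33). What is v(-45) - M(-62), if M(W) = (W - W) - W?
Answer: 1420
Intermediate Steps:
M(W) = -W (M(W) = 0 - W = -W)
v(Q) = (-33 + Q)*(26 + Q) (v(Q) = (26 + Q)*(-33 + Q) = (-33 + Q)*(26 + Q))
v(-45) - M(-62) = (-858 + (-45)² - 7*(-45)) - (-1)*(-62) = (-858 + 2025 + 315) - 1*62 = 1482 - 62 = 1420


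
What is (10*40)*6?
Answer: 2400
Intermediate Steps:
(10*40)*6 = 400*6 = 2400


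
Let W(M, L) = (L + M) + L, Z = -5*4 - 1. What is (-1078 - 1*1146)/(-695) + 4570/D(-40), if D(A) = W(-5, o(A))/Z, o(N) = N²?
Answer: -28582/1065 ≈ -26.838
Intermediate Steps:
Z = -21 (Z = -20 - 1 = -21)
W(M, L) = M + 2*L
D(A) = 5/21 - 2*A²/21 (D(A) = (-5 + 2*A²)/(-21) = (-5 + 2*A²)*(-1/21) = 5/21 - 2*A²/21)
(-1078 - 1*1146)/(-695) + 4570/D(-40) = (-1078 - 1*1146)/(-695) + 4570/(5/21 - 2/21*(-40)²) = (-1078 - 1146)*(-1/695) + 4570/(5/21 - 2/21*1600) = -2224*(-1/695) + 4570/(5/21 - 3200/21) = 16/5 + 4570/(-1065/7) = 16/5 + 4570*(-7/1065) = 16/5 - 6398/213 = -28582/1065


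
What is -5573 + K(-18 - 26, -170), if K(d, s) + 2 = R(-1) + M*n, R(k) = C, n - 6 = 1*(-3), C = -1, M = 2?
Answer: -5570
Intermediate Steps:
n = 3 (n = 6 + 1*(-3) = 6 - 3 = 3)
R(k) = -1
K(d, s) = 3 (K(d, s) = -2 + (-1 + 2*3) = -2 + (-1 + 6) = -2 + 5 = 3)
-5573 + K(-18 - 26, -170) = -5573 + 3 = -5570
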